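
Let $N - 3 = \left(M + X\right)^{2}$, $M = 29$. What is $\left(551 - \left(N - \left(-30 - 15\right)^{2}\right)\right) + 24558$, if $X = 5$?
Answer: $25975$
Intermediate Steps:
$N = 1159$ ($N = 3 + \left(29 + 5\right)^{2} = 3 + 34^{2} = 3 + 1156 = 1159$)
$\left(551 - \left(N - \left(-30 - 15\right)^{2}\right)\right) + 24558 = \left(551 + \left(\left(-30 - 15\right)^{2} - 1159\right)\right) + 24558 = \left(551 - \left(1159 - \left(-45\right)^{2}\right)\right) + 24558 = \left(551 + \left(2025 - 1159\right)\right) + 24558 = \left(551 + 866\right) + 24558 = 1417 + 24558 = 25975$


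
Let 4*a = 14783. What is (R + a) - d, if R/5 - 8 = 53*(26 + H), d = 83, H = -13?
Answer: 28391/4 ≈ 7097.8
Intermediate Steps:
a = 14783/4 (a = (¼)*14783 = 14783/4 ≈ 3695.8)
R = 3485 (R = 40 + 5*(53*(26 - 13)) = 40 + 5*(53*13) = 40 + 5*689 = 40 + 3445 = 3485)
(R + a) - d = (3485 + 14783/4) - 1*83 = 28723/4 - 83 = 28391/4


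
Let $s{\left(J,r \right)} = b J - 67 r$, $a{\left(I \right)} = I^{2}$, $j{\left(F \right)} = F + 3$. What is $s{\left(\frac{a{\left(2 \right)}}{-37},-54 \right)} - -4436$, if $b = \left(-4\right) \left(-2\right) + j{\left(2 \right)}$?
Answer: $\frac{297946}{37} \approx 8052.6$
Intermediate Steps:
$j{\left(F \right)} = 3 + F$
$b = 13$ ($b = \left(-4\right) \left(-2\right) + \left(3 + 2\right) = 8 + 5 = 13$)
$s{\left(J,r \right)} = - 67 r + 13 J$ ($s{\left(J,r \right)} = 13 J - 67 r = - 67 r + 13 J$)
$s{\left(\frac{a{\left(2 \right)}}{-37},-54 \right)} - -4436 = \left(\left(-67\right) \left(-54\right) + 13 \frac{2^{2}}{-37}\right) - -4436 = \left(3618 + 13 \cdot 4 \left(- \frac{1}{37}\right)\right) + 4436 = \left(3618 + 13 \left(- \frac{4}{37}\right)\right) + 4436 = \left(3618 - \frac{52}{37}\right) + 4436 = \frac{133814}{37} + 4436 = \frac{297946}{37}$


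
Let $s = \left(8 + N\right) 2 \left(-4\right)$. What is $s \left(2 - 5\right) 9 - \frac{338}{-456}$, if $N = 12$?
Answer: $\frac{985129}{228} \approx 4320.7$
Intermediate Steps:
$s = -160$ ($s = \left(8 + 12\right) 2 \left(-4\right) = 20 \left(-8\right) = -160$)
$s \left(2 - 5\right) 9 - \frac{338}{-456} = - 160 \left(2 - 5\right) 9 - \frac{338}{-456} = - 160 \left(\left(-3\right) 9\right) - - \frac{169}{228} = \left(-160\right) \left(-27\right) + \frac{169}{228} = 4320 + \frac{169}{228} = \frac{985129}{228}$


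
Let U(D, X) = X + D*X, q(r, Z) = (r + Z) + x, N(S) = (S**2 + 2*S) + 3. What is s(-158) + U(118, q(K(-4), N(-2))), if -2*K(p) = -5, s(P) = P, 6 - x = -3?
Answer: 3135/2 ≈ 1567.5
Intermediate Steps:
x = 9 (x = 6 - 1*(-3) = 6 + 3 = 9)
K(p) = 5/2 (K(p) = -1/2*(-5) = 5/2)
N(S) = 3 + S**2 + 2*S
q(r, Z) = 9 + Z + r (q(r, Z) = (r + Z) + 9 = (Z + r) + 9 = 9 + Z + r)
s(-158) + U(118, q(K(-4), N(-2))) = -158 + (9 + (3 + (-2)**2 + 2*(-2)) + 5/2)*(1 + 118) = -158 + (9 + (3 + 4 - 4) + 5/2)*119 = -158 + (9 + 3 + 5/2)*119 = -158 + (29/2)*119 = -158 + 3451/2 = 3135/2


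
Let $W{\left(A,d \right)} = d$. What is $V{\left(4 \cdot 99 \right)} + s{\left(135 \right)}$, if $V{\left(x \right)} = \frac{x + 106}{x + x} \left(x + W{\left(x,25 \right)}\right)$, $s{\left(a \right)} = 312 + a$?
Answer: $\frac{282683}{396} \approx 713.85$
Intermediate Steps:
$V{\left(x \right)} = \frac{\left(25 + x\right) \left(106 + x\right)}{2 x}$ ($V{\left(x \right)} = \frac{x + 106}{x + x} \left(x + 25\right) = \frac{106 + x}{2 x} \left(25 + x\right) = \frac{\left(25 + x\right) \left(106 + x\right)}{2 x}$)
$V{\left(4 \cdot 99 \right)} + s{\left(135 \right)} = \frac{2650 + 4 \cdot 99 \left(131 + 4 \cdot 99\right)}{2 \cdot 4 \cdot 99} + \left(312 + 135\right) = \frac{2650 + 396 \left(131 + 396\right)}{2 \cdot 396} + 447 = \frac{1}{2} \cdot \frac{1}{396} \left(2650 + 396 \cdot 527\right) + 447 = \frac{1}{2} \cdot \frac{1}{396} \left(2650 + 208692\right) + 447 = \frac{1}{2} \cdot \frac{1}{396} \cdot 211342 + 447 = \frac{105671}{396} + 447 = \frac{282683}{396}$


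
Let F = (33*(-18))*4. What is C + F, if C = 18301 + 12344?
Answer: 28269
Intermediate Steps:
C = 30645
F = -2376 (F = -594*4 = -2376)
C + F = 30645 - 2376 = 28269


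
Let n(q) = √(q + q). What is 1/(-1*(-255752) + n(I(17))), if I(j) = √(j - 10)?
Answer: 1/(255752 + √2*7^(¼)) ≈ 3.9100e-6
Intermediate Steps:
I(j) = √(-10 + j)
n(q) = √2*√q (n(q) = √(2*q) = √2*√q)
1/(-1*(-255752) + n(I(17))) = 1/(-1*(-255752) + √2*√(√(-10 + 17))) = 1/(255752 + √2*√(√7)) = 1/(255752 + √2*7^(¼))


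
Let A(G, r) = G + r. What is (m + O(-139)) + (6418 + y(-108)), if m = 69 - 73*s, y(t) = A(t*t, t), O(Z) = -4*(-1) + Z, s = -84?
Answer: 24040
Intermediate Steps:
O(Z) = 4 + Z
y(t) = t + t² (y(t) = t*t + t = t² + t = t + t²)
m = 6201 (m = 69 - 73*(-84) = 69 + 6132 = 6201)
(m + O(-139)) + (6418 + y(-108)) = (6201 + (4 - 139)) + (6418 - 108*(1 - 108)) = (6201 - 135) + (6418 - 108*(-107)) = 6066 + (6418 + 11556) = 6066 + 17974 = 24040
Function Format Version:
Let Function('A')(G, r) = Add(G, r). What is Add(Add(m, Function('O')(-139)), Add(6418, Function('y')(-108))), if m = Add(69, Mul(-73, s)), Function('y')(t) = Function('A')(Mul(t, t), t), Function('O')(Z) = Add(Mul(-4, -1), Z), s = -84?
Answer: 24040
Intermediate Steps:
Function('O')(Z) = Add(4, Z)
Function('y')(t) = Add(t, Pow(t, 2)) (Function('y')(t) = Add(Mul(t, t), t) = Add(Pow(t, 2), t) = Add(t, Pow(t, 2)))
m = 6201 (m = Add(69, Mul(-73, -84)) = Add(69, 6132) = 6201)
Add(Add(m, Function('O')(-139)), Add(6418, Function('y')(-108))) = Add(Add(6201, Add(4, -139)), Add(6418, Mul(-108, Add(1, -108)))) = Add(Add(6201, -135), Add(6418, Mul(-108, -107))) = Add(6066, Add(6418, 11556)) = Add(6066, 17974) = 24040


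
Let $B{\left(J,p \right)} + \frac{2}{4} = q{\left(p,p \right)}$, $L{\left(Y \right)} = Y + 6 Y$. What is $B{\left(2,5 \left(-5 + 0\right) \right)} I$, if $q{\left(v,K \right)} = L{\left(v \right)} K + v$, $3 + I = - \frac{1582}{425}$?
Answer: $- \frac{24853043}{850} \approx -29239.0$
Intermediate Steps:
$I = - \frac{2857}{425}$ ($I = -3 - \frac{1582}{425} = - \frac{2857}{425} \approx -6.7224$)
$L{\left(Y \right)} = 7 Y$
$q{\left(v,K \right)} = v + 7 K v$ ($q{\left(v,K \right)} = 7 v K + v = 7 K v + v = v + 7 K v$)
$B{\left(J,p \right)} = - \frac{1}{2} + p \left(1 + 7 p\right)$
$B{\left(2,5 \left(-5 + 0\right) \right)} I = \left(- \frac{1}{2} + 5 \left(-5 + 0\right) + 7 \left(5 \left(-5 + 0\right)\right)^{2}\right) \left(- \frac{2857}{425}\right) = \left(- \frac{1}{2} + 5 \left(-5\right) + 7 \left(5 \left(-5\right)\right)^{2}\right) \left(- \frac{2857}{425}\right) = \left(- \frac{1}{2} - 25 + 7 \left(-25\right)^{2}\right) \left(- \frac{2857}{425}\right) = \left(- \frac{1}{2} - 25 + 7 \cdot 625\right) \left(- \frac{2857}{425}\right) = \left(- \frac{1}{2} - 25 + 4375\right) \left(- \frac{2857}{425}\right) = \frac{8699}{2} \left(- \frac{2857}{425}\right) = - \frac{24853043}{850}$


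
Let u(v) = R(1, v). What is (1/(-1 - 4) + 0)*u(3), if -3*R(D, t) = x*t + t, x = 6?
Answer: 7/5 ≈ 1.4000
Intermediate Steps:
R(D, t) = -7*t/3 (R(D, t) = -(6*t + t)/3 = -7*t/3)
u(v) = -7*v/3
(1/(-1 - 4) + 0)*u(3) = (1/(-1 - 4) + 0)*(-7/3*3) = (1/(-5) + 0)*(-7) = (-⅕ + 0)*(-7) = -⅕*(-7) = 7/5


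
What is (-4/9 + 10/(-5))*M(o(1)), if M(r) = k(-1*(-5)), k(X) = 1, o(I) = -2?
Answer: -22/9 ≈ -2.4444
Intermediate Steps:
M(r) = 1
(-4/9 + 10/(-5))*M(o(1)) = (-4/9 + 10/(-5))*1 = (-4*1/9 + 10*(-1/5))*1 = (-4/9 - 2)*1 = -22/9*1 = -22/9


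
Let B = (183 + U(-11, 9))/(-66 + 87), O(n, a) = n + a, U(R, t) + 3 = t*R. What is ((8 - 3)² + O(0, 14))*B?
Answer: 1053/7 ≈ 150.43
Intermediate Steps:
U(R, t) = -3 + R*t (U(R, t) = -3 + t*R = -3 + R*t)
O(n, a) = a + n
B = 27/7 (B = (183 + (-3 - 11*9))/(-66 + 87) = (183 + (-3 - 99))/21 = (183 - 102)*(1/21) = 81*(1/21) = 27/7 ≈ 3.8571)
((8 - 3)² + O(0, 14))*B = ((8 - 3)² + (14 + 0))*(27/7) = (5² + 14)*(27/7) = (25 + 14)*(27/7) = 39*(27/7) = 1053/7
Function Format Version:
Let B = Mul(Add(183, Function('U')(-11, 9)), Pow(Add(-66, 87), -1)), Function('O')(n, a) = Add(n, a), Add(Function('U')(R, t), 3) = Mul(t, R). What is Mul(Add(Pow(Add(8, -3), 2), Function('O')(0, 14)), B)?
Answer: Rational(1053, 7) ≈ 150.43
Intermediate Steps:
Function('U')(R, t) = Add(-3, Mul(R, t)) (Function('U')(R, t) = Add(-3, Mul(t, R)) = Add(-3, Mul(R, t)))
Function('O')(n, a) = Add(a, n)
B = Rational(27, 7) (B = Mul(Add(183, Add(-3, Mul(-11, 9))), Pow(Add(-66, 87), -1)) = Mul(Add(183, Add(-3, -99)), Pow(21, -1)) = Mul(Add(183, -102), Rational(1, 21)) = Mul(81, Rational(1, 21)) = Rational(27, 7) ≈ 3.8571)
Mul(Add(Pow(Add(8, -3), 2), Function('O')(0, 14)), B) = Mul(Add(Pow(Add(8, -3), 2), Add(14, 0)), Rational(27, 7)) = Mul(Add(Pow(5, 2), 14), Rational(27, 7)) = Mul(Add(25, 14), Rational(27, 7)) = Mul(39, Rational(27, 7)) = Rational(1053, 7)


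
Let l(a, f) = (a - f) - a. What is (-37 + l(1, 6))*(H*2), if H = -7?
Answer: 602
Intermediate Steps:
l(a, f) = -f
(-37 + l(1, 6))*(H*2) = (-37 - 1*6)*(-7*2) = (-37 - 6)*(-14) = -43*(-14) = 602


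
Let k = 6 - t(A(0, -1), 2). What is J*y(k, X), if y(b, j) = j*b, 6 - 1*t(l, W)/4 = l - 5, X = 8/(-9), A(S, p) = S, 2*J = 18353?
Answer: 2789656/9 ≈ 3.0996e+5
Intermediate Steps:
J = 18353/2 (J = (½)*18353 = 18353/2 ≈ 9176.5)
X = -8/9 (X = 8*(-⅑) = -8/9 ≈ -0.88889)
t(l, W) = 44 - 4*l (t(l, W) = 24 - 4*(l - 5) = 24 - 4*(-5 + l) = 24 + (20 - 4*l) = 44 - 4*l)
k = -38 (k = 6 - (44 - 4*0) = 6 - (44 + 0) = 6 - 1*44 = 6 - 44 = -38)
y(b, j) = b*j
J*y(k, X) = 18353*(-38*(-8/9))/2 = (18353/2)*(304/9) = 2789656/9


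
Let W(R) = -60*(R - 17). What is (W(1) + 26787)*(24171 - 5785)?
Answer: 510156342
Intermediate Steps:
W(R) = 1020 - 60*R (W(R) = -60*(-17 + R) = 1020 - 60*R)
(W(1) + 26787)*(24171 - 5785) = ((1020 - 60*1) + 26787)*(24171 - 5785) = ((1020 - 60) + 26787)*18386 = (960 + 26787)*18386 = 27747*18386 = 510156342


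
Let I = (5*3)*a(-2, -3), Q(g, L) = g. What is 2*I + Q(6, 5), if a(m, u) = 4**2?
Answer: 486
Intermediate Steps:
a(m, u) = 16
I = 240 (I = (5*3)*16 = 15*16 = 240)
2*I + Q(6, 5) = 2*240 + 6 = 480 + 6 = 486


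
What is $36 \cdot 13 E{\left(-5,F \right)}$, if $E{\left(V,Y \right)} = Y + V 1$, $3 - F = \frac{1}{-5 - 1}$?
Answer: $-858$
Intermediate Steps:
$F = \frac{19}{6}$ ($F = 3 - \frac{1}{-5 - 1} = 3 - \frac{1}{-6} = 3 - - \frac{1}{6} = 3 + \frac{1}{6} = \frac{19}{6} \approx 3.1667$)
$E{\left(V,Y \right)} = V + Y$ ($E{\left(V,Y \right)} = Y + V = V + Y$)
$36 \cdot 13 E{\left(-5,F \right)} = 36 \cdot 13 \left(-5 + \frac{19}{6}\right) = 468 \left(- \frac{11}{6}\right) = -858$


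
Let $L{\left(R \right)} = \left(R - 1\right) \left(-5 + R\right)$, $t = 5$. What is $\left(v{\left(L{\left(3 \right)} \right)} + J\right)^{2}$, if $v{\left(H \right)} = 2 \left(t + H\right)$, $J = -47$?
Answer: $2025$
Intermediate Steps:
$L{\left(R \right)} = \left(-1 + R\right) \left(-5 + R\right)$
$v{\left(H \right)} = 10 + 2 H$ ($v{\left(H \right)} = 2 \left(5 + H\right) = 10 + 2 H$)
$\left(v{\left(L{\left(3 \right)} \right)} + J\right)^{2} = \left(\left(10 + 2 \left(5 + 3^{2} - 18\right)\right) - 47\right)^{2} = \left(\left(10 + 2 \left(5 + 9 - 18\right)\right) - 47\right)^{2} = \left(\left(10 + 2 \left(-4\right)\right) - 47\right)^{2} = \left(\left(10 - 8\right) - 47\right)^{2} = \left(2 - 47\right)^{2} = \left(-45\right)^{2} = 2025$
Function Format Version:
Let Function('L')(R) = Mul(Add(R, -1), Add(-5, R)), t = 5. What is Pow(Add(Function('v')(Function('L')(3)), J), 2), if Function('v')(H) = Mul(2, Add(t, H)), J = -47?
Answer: 2025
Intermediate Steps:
Function('L')(R) = Mul(Add(-1, R), Add(-5, R))
Function('v')(H) = Add(10, Mul(2, H)) (Function('v')(H) = Mul(2, Add(5, H)) = Add(10, Mul(2, H)))
Pow(Add(Function('v')(Function('L')(3)), J), 2) = Pow(Add(Add(10, Mul(2, Add(5, Pow(3, 2), Mul(-6, 3)))), -47), 2) = Pow(Add(Add(10, Mul(2, Add(5, 9, -18))), -47), 2) = Pow(Add(Add(10, Mul(2, -4)), -47), 2) = Pow(Add(Add(10, -8), -47), 2) = Pow(Add(2, -47), 2) = Pow(-45, 2) = 2025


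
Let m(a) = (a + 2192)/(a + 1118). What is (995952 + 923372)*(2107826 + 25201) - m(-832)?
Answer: 585437697665284/143 ≈ 4.0940e+12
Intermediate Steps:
m(a) = (2192 + a)/(1118 + a)
(995952 + 923372)*(2107826 + 25201) - m(-832) = (995952 + 923372)*(2107826 + 25201) - (2192 - 832)/(1118 - 832) = 1919324*2133027 - 1360/286 = 4093969913748 - 1360/286 = 4093969913748 - 1*680/143 = 4093969913748 - 680/143 = 585437697665284/143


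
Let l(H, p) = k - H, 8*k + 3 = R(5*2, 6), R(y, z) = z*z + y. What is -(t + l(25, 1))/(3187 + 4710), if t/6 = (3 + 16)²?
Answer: -17171/63176 ≈ -0.27180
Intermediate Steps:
R(y, z) = y + z² (R(y, z) = z² + y = y + z²)
k = 43/8 (k = -3/8 + (5*2 + 6²)/8 = -3/8 + (10 + 36)/8 = -3/8 + (⅛)*46 = -3/8 + 23/4 = 43/8 ≈ 5.3750)
l(H, p) = 43/8 - H
t = 2166 (t = 6*(3 + 16)² = 6*19² = 6*361 = 2166)
-(t + l(25, 1))/(3187 + 4710) = -(2166 + (43/8 - 1*25))/(3187 + 4710) = -(2166 + (43/8 - 25))/7897 = -(2166 - 157/8)/7897 = -17171/(8*7897) = -1*17171/63176 = -17171/63176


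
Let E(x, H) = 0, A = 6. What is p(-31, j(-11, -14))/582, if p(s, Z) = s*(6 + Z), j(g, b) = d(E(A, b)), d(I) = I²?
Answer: -31/97 ≈ -0.31959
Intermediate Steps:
j(g, b) = 0 (j(g, b) = 0² = 0)
p(-31, j(-11, -14))/582 = -31*(6 + 0)/582 = -31*6*(1/582) = -186*1/582 = -31/97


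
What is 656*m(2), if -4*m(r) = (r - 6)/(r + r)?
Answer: 164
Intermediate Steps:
m(r) = -(-6 + r)/(8*r) (m(r) = -(r - 6)/(4*(r + r)) = -(-6 + r)/(4*(2*r)) = -(-6 + r)*1/(2*r)/4 = -(-6 + r)/(8*r))
656*m(2) = 656*((1/8)*(6 - 1*2)/2) = 656*((1/8)*(1/2)*(6 - 2)) = 656*((1/8)*(1/2)*4) = 656*(1/4) = 164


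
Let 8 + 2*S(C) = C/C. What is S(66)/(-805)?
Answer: 1/230 ≈ 0.0043478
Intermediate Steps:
S(C) = -7/2 (S(C) = -4 + (C/C)/2 = -4 + (½)*1 = -4 + ½ = -7/2)
S(66)/(-805) = -7/2/(-805) = -7/2*(-1/805) = 1/230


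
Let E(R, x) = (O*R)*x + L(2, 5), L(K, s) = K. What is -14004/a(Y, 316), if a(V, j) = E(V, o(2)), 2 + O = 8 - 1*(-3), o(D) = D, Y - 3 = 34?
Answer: -3501/167 ≈ -20.964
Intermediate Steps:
Y = 37 (Y = 3 + 34 = 37)
O = 9 (O = -2 + (8 - 1*(-3)) = -2 + (8 + 3) = -2 + 11 = 9)
E(R, x) = 2 + 9*R*x (E(R, x) = (9*R)*x + 2 = 9*R*x + 2 = 2 + 9*R*x)
a(V, j) = 2 + 18*V (a(V, j) = 2 + 9*V*2 = 2 + 18*V)
-14004/a(Y, 316) = -14004/(2 + 18*37) = -14004/(2 + 666) = -14004/668 = -14004*1/668 = -3501/167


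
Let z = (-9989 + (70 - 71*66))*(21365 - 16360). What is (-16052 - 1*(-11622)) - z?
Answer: 73093595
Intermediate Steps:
z = -73098025 (z = (-9989 + (70 - 4686))*5005 = (-9989 - 4616)*5005 = -14605*5005 = -73098025)
(-16052 - 1*(-11622)) - z = (-16052 - 1*(-11622)) - 1*(-73098025) = (-16052 + 11622) + 73098025 = -4430 + 73098025 = 73093595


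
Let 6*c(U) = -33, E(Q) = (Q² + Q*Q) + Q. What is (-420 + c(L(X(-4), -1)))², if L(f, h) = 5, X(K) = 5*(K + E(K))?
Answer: 724201/4 ≈ 1.8105e+5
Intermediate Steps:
E(Q) = Q + 2*Q² (E(Q) = (Q² + Q²) + Q = 2*Q² + Q = Q + 2*Q²)
X(K) = 5*K + 5*K*(1 + 2*K) (X(K) = 5*(K + K*(1 + 2*K)) = 5*K + 5*K*(1 + 2*K))
c(U) = -11/2 (c(U) = (⅙)*(-33) = -11/2)
(-420 + c(L(X(-4), -1)))² = (-420 - 11/2)² = (-851/2)² = 724201/4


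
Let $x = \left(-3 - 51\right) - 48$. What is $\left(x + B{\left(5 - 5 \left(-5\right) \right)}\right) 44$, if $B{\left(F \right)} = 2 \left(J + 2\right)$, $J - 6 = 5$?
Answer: $-3344$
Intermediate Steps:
$J = 11$ ($J = 6 + 5 = 11$)
$B{\left(F \right)} = 26$ ($B{\left(F \right)} = 2 \left(11 + 2\right) = 2 \cdot 13 = 26$)
$x = -102$ ($x = -54 - 48 = -102$)
$\left(x + B{\left(5 - 5 \left(-5\right) \right)}\right) 44 = \left(-102 + 26\right) 44 = \left(-76\right) 44 = -3344$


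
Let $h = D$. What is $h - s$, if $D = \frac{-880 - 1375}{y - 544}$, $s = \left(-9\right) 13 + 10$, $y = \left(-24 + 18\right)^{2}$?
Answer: $\frac{56611}{508} \approx 111.44$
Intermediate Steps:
$y = 36$ ($y = \left(-6\right)^{2} = 36$)
$s = -107$ ($s = -117 + 10 = -107$)
$D = \frac{2255}{508}$ ($D = \frac{-880 - 1375}{36 - 544} = - \frac{2255}{-508} = \left(-2255\right) \left(- \frac{1}{508}\right) = \frac{2255}{508} \approx 4.439$)
$h = \frac{2255}{508} \approx 4.439$
$h - s = \frac{2255}{508} - -107 = \frac{2255}{508} + 107 = \frac{56611}{508}$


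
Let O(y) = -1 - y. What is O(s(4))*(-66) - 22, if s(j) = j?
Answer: 308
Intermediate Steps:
O(s(4))*(-66) - 22 = (-1 - 1*4)*(-66) - 22 = (-1 - 4)*(-66) - 22 = -5*(-66) - 22 = 330 - 22 = 308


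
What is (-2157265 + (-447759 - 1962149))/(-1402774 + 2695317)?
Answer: -4567173/1292543 ≈ -3.5335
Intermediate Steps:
(-2157265 + (-447759 - 1962149))/(-1402774 + 2695317) = (-2157265 - 2409908)/1292543 = -4567173*1/1292543 = -4567173/1292543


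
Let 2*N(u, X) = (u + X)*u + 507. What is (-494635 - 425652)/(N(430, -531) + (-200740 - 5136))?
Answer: 1840574/454675 ≈ 4.0481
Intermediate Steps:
N(u, X) = 507/2 + u*(X + u)/2 (N(u, X) = ((u + X)*u + 507)/2 = ((X + u)*u + 507)/2 = (u*(X + u) + 507)/2 = (507 + u*(X + u))/2 = 507/2 + u*(X + u)/2)
(-494635 - 425652)/(N(430, -531) + (-200740 - 5136)) = (-494635 - 425652)/((507/2 + (1/2)*430**2 + (1/2)*(-531)*430) + (-200740 - 5136)) = -920287/((507/2 + (1/2)*184900 - 114165) - 205876) = -920287/((507/2 + 92450 - 114165) - 205876) = -920287/(-42923/2 - 205876) = -920287/(-454675/2) = -920287*(-2/454675) = 1840574/454675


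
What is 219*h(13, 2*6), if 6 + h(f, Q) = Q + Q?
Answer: 3942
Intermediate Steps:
h(f, Q) = -6 + 2*Q (h(f, Q) = -6 + (Q + Q) = -6 + 2*Q)
219*h(13, 2*6) = 219*(-6 + 2*(2*6)) = 219*(-6 + 2*12) = 219*(-6 + 24) = 219*18 = 3942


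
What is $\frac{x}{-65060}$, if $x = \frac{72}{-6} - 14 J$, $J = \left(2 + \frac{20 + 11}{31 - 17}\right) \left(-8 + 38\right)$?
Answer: $\frac{891}{32530} \approx 0.02739$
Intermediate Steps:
$J = \frac{885}{7}$ ($J = \left(2 + \frac{31}{14}\right) 30 = \frac{59}{14} \cdot 30 = \frac{885}{7} \approx 126.43$)
$x = -1782$ ($x = \frac{72}{-6} - 1770 = 72 \left(- \frac{1}{6}\right) - 1770 = -12 - 1770 = -1782$)
$\frac{x}{-65060} = - \frac{1782}{-65060} = \left(-1782\right) \left(- \frac{1}{65060}\right) = \frac{891}{32530}$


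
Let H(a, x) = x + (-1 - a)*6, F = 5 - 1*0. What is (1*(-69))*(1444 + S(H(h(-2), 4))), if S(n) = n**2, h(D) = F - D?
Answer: -233220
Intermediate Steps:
F = 5 (F = 5 + 0 = 5)
h(D) = 5 - D
H(a, x) = -6 + x - 6*a (H(a, x) = x + (-6 - 6*a) = -6 + x - 6*a)
(1*(-69))*(1444 + S(H(h(-2), 4))) = (1*(-69))*(1444 + (-6 + 4 - 6*(5 - 1*(-2)))**2) = -69*(1444 + (-6 + 4 - 6*(5 + 2))**2) = -69*(1444 + (-6 + 4 - 6*7)**2) = -69*(1444 + (-6 + 4 - 42)**2) = -69*(1444 + (-44)**2) = -69*(1444 + 1936) = -69*3380 = -233220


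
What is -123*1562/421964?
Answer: -96063/210982 ≈ -0.45531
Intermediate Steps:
-123*1562/421964 = -192126*1/421964 = -96063/210982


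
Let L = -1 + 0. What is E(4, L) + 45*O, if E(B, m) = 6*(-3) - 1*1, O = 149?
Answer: 6686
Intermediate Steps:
L = -1
E(B, m) = -19 (E(B, m) = -18 - 1 = -19)
E(4, L) + 45*O = -19 + 45*149 = -19 + 6705 = 6686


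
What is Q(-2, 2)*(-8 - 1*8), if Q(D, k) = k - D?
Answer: -64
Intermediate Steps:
Q(-2, 2)*(-8 - 1*8) = (2 - 1*(-2))*(-8 - 1*8) = (2 + 2)*(-8 - 8) = 4*(-16) = -64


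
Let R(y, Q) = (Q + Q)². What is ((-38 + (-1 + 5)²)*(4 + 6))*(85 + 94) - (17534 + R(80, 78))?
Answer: -81250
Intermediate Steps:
R(y, Q) = 4*Q² (R(y, Q) = (2*Q)² = 4*Q²)
((-38 + (-1 + 5)²)*(4 + 6))*(85 + 94) - (17534 + R(80, 78)) = ((-38 + (-1 + 5)²)*(4 + 6))*(85 + 94) - (17534 + 4*78²) = ((-38 + 4²)*10)*179 - (17534 + 4*6084) = ((-38 + 16)*10)*179 - (17534 + 24336) = -22*10*179 - 1*41870 = -220*179 - 41870 = -39380 - 41870 = -81250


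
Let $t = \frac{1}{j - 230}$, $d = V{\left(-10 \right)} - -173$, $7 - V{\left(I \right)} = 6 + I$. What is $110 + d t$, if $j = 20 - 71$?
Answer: $\frac{30726}{281} \approx 109.35$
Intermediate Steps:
$j = -51$
$V{\left(I \right)} = 1 - I$ ($V{\left(I \right)} = 7 - \left(6 + I\right) = 1 - I$)
$d = 184$ ($d = \left(1 - -10\right) - -173 = \left(1 + 10\right) + 173 = 11 + 173 = 184$)
$t = - \frac{1}{281}$ ($t = \frac{1}{-51 - 230} = \frac{1}{-281} = - \frac{1}{281} \approx -0.0035587$)
$110 + d t = 110 + 184 \left(- \frac{1}{281}\right) = 110 - \frac{184}{281} = \frac{30726}{281}$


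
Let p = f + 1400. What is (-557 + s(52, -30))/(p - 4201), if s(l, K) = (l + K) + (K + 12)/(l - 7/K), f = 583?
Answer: 838885/3475606 ≈ 0.24136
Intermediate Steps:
p = 1983 (p = 583 + 1400 = 1983)
s(l, K) = K + l + (12 + K)/(l - 7/K) (s(l, K) = (K + l) + (12 + K)/(l - 7/K) = K + l + (12 + K)/(l - 7/K))
(-557 + s(52, -30))/(p - 4201) = (-557 + ((-30)² - 7*52 + 5*(-30) - 30*52² + 52*(-30)²)/(-7 - 30*52))/(1983 - 4201) = (-557 + (900 - 364 - 150 - 30*2704 + 52*900)/(-7 - 1560))/(-2218) = (-557 + (900 - 364 - 150 - 81120 + 46800)/(-1567))*(-1/2218) = (-557 - 1/1567*(-33934))*(-1/2218) = (-557 + 33934/1567)*(-1/2218) = -838885/1567*(-1/2218) = 838885/3475606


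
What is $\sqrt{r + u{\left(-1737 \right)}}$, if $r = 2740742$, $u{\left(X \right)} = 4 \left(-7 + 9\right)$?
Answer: $5 \sqrt{109630} \approx 1655.5$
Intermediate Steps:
$u{\left(X \right)} = 8$ ($u{\left(X \right)} = 4 \cdot 2 = 8$)
$\sqrt{r + u{\left(-1737 \right)}} = \sqrt{2740742 + 8} = \sqrt{2740750} = 5 \sqrt{109630}$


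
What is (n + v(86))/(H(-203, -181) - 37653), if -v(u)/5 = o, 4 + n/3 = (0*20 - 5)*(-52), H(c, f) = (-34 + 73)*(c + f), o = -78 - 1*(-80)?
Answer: -758/52629 ≈ -0.014403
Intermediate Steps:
o = 2 (o = -78 + 80 = 2)
H(c, f) = 39*c + 39*f (H(c, f) = 39*(c + f) = 39*c + 39*f)
n = 768 (n = -12 + 3*((0*20 - 5)*(-52)) = -12 + 3*((0 - 5)*(-52)) = -12 + 3*(-5*(-52)) = -12 + 3*260 = -12 + 780 = 768)
v(u) = -10 (v(u) = -5*2 = -10)
(n + v(86))/(H(-203, -181) - 37653) = (768 - 10)/((39*(-203) + 39*(-181)) - 37653) = 758/((-7917 - 7059) - 37653) = 758/(-14976 - 37653) = 758/(-52629) = 758*(-1/52629) = -758/52629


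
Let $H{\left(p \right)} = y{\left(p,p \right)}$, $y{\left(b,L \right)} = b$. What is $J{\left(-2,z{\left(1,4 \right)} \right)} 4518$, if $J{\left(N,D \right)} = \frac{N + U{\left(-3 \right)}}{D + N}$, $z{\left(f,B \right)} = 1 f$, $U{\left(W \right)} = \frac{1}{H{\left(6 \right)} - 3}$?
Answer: $7530$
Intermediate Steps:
$H{\left(p \right)} = p$
$U{\left(W \right)} = \frac{1}{3}$ ($U{\left(W \right)} = \frac{1}{6 - 3} = \frac{1}{3}$)
$z{\left(f,B \right)} = f$
$J{\left(N,D \right)} = \frac{\frac{1}{3} + N}{D + N}$ ($J{\left(N,D \right)} = \frac{N + \frac{1}{3}}{D + N} = \frac{\frac{1}{3} + N}{D + N}$)
$J{\left(-2,z{\left(1,4 \right)} \right)} 4518 = \frac{\frac{1}{3} - 2}{1 - 2} \cdot 4518 = \frac{1}{-1} \left(- \frac{5}{3}\right) 4518 = \left(-1\right) \left(- \frac{5}{3}\right) 4518 = \frac{5}{3} \cdot 4518 = 7530$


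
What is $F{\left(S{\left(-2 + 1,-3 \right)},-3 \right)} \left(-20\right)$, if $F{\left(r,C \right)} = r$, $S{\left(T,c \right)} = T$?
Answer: $20$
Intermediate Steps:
$F{\left(S{\left(-2 + 1,-3 \right)},-3 \right)} \left(-20\right) = \left(-2 + 1\right) \left(-20\right) = \left(-1\right) \left(-20\right) = 20$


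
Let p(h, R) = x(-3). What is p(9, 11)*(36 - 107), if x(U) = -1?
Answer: 71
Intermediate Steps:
p(h, R) = -1
p(9, 11)*(36 - 107) = -(36 - 107) = -1*(-71) = 71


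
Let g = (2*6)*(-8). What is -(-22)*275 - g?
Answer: 6146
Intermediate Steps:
g = -96 (g = 12*(-8) = -96)
-(-22)*275 - g = -(-22)*275 - 1*(-96) = -1*(-6050) + 96 = 6050 + 96 = 6146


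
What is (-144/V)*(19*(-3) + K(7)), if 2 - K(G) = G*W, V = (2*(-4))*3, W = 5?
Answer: -540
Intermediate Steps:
V = -24 (V = -8*3 = -24)
K(G) = 2 - 5*G (K(G) = 2 - G*5 = 2 - 5*G)
(-144/V)*(19*(-3) + K(7)) = (-144/(-24))*(19*(-3) + (2 - 5*7)) = (-144*(-1/24))*(-57 + (2 - 35)) = 6*(-57 - 33) = 6*(-90) = -540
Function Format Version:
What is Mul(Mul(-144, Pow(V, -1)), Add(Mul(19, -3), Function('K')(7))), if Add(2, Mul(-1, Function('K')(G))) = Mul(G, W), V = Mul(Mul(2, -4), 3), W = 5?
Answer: -540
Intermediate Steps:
V = -24 (V = Mul(-8, 3) = -24)
Function('K')(G) = Add(2, Mul(-5, G)) (Function('K')(G) = Add(2, Mul(-1, Mul(G, 5))) = Add(2, Mul(-1, Mul(5, G))) = Add(2, Mul(-5, G)))
Mul(Mul(-144, Pow(V, -1)), Add(Mul(19, -3), Function('K')(7))) = Mul(Mul(-144, Pow(-24, -1)), Add(Mul(19, -3), Add(2, Mul(-5, 7)))) = Mul(Mul(-144, Rational(-1, 24)), Add(-57, Add(2, -35))) = Mul(6, Add(-57, -33)) = Mul(6, -90) = -540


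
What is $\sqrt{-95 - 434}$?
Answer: $23 i \approx 23.0 i$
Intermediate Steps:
$\sqrt{-95 - 434} = \sqrt{-529} = 23 i$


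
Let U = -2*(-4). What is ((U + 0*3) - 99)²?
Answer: 8281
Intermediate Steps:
U = 8
((U + 0*3) - 99)² = ((8 + 0*3) - 99)² = ((8 + 0) - 99)² = (8 - 99)² = (-91)² = 8281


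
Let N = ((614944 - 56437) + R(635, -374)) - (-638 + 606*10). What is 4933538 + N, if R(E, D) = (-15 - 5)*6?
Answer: 5486503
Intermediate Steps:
R(E, D) = -120 (R(E, D) = -20*6 = -120)
N = 552965 (N = ((614944 - 56437) - 120) - (-638 + 606*10) = (558507 - 120) - (-638 + 6060) = 558387 - 1*5422 = 558387 - 5422 = 552965)
4933538 + N = 4933538 + 552965 = 5486503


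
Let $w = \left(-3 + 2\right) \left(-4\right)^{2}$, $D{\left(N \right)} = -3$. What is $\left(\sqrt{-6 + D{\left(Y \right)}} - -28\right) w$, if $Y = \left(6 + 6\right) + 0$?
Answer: $-448 - 48 i \approx -448.0 - 48.0 i$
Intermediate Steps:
$Y = 12$ ($Y = 12 + 0 = 12$)
$w = -16$ ($w = \left(-1\right) 16 = -16$)
$\left(\sqrt{-6 + D{\left(Y \right)}} - -28\right) w = \left(\sqrt{-6 - 3} - -28\right) \left(-16\right) = \left(\sqrt{-9} + 28\right) \left(-16\right) = \left(3 i + 28\right) \left(-16\right) = \left(28 + 3 i\right) \left(-16\right) = -448 - 48 i$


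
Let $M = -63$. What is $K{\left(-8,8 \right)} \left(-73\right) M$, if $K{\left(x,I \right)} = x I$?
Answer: $-294336$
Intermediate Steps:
$K{\left(x,I \right)} = I x$
$K{\left(-8,8 \right)} \left(-73\right) M = 8 \left(-8\right) \left(-73\right) \left(-63\right) = \left(-64\right) \left(-73\right) \left(-63\right) = 4672 \left(-63\right) = -294336$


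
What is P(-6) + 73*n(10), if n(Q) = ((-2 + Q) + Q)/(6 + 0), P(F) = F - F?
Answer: 219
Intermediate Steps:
P(F) = 0
n(Q) = -⅓ + Q/3 (n(Q) = (-2 + 2*Q)/6 = (-2 + 2*Q)*(⅙) = -⅓ + Q/3)
P(-6) + 73*n(10) = 0 + 73*(-⅓ + (⅓)*10) = 0 + 73*(-⅓ + 10/3) = 0 + 73*3 = 0 + 219 = 219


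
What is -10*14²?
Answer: -1960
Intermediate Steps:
-10*14² = -10*196 = -1960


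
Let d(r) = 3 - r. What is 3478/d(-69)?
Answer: 1739/36 ≈ 48.306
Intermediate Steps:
3478/d(-69) = 3478/(3 - 1*(-69)) = 3478/(3 + 69) = 3478/72 = 3478*(1/72) = 1739/36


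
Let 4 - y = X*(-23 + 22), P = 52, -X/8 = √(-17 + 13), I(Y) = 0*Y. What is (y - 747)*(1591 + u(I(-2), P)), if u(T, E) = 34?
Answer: -1207375 - 26000*I ≈ -1.2074e+6 - 26000.0*I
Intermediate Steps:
I(Y) = 0
X = -16*I (X = -8*√(-17 + 13) = -16*I ≈ -16.0*I)
y = 4 - 16*I (y = 4 - (-16*I)*(-23 + 22) = 4 - (-16*I)*(-1) = 4 - 16*I ≈ 4.0 - 16.0*I)
(y - 747)*(1591 + u(I(-2), P)) = ((4 - 16*I) - 747)*(1591 + 34) = (-743 - 16*I)*1625 = -1207375 - 26000*I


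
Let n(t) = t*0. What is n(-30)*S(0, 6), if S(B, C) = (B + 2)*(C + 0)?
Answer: 0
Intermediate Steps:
S(B, C) = C*(2 + B) (S(B, C) = (2 + B)*C = C*(2 + B))
n(t) = 0
n(-30)*S(0, 6) = 0*(6*(2 + 0)) = 0*(6*2) = 0*12 = 0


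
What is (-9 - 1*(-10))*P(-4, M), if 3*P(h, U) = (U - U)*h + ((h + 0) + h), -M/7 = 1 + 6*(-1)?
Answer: -8/3 ≈ -2.6667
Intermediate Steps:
M = 35 (M = -7*(1 + 6*(-1)) = -7*(1 - 6) = -7*(-5) = 35)
P(h, U) = 2*h/3 (P(h, U) = ((U - U)*h + ((h + 0) + h))/3 = (0*h + (h + h))/3 = (0 + 2*h)/3 = (2*h)/3 = 2*h/3)
(-9 - 1*(-10))*P(-4, M) = (-9 - 1*(-10))*((⅔)*(-4)) = (-9 + 10)*(-8/3) = 1*(-8/3) = -8/3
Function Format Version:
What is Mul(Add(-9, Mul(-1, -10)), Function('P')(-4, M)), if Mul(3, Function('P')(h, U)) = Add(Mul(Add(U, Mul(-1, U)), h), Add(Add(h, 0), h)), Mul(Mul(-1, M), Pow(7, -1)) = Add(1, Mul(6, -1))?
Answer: Rational(-8, 3) ≈ -2.6667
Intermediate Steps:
M = 35 (M = Mul(-7, Add(1, Mul(6, -1))) = Mul(-7, Add(1, -6)) = Mul(-7, -5) = 35)
Function('P')(h, U) = Mul(Rational(2, 3), h) (Function('P')(h, U) = Mul(Rational(1, 3), Add(Mul(Add(U, Mul(-1, U)), h), Add(Add(h, 0), h))) = Mul(Rational(1, 3), Add(Mul(0, h), Add(h, h))) = Mul(Rational(1, 3), Add(0, Mul(2, h))) = Mul(Rational(1, 3), Mul(2, h)) = Mul(Rational(2, 3), h))
Mul(Add(-9, Mul(-1, -10)), Function('P')(-4, M)) = Mul(Add(-9, Mul(-1, -10)), Mul(Rational(2, 3), -4)) = Mul(Add(-9, 10), Rational(-8, 3)) = Mul(1, Rational(-8, 3)) = Rational(-8, 3)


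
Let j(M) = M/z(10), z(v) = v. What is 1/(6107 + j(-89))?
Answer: 10/60981 ≈ 0.00016399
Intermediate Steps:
j(M) = M/10
1/(6107 + j(-89)) = 1/(6107 + (⅒)*(-89)) = 1/(6107 - 89/10) = 1/(60981/10) = 10/60981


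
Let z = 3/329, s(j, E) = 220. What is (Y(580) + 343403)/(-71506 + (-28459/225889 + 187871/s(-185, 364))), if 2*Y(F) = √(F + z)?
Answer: -17065611258740/3511100412141 - 24847790*√62780767/1155152035594389 ≈ -4.8606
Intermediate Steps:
z = 3/329 (z = 3*(1/329) = 3/329 ≈ 0.0091185)
Y(F) = √(3/329 + F)/2 (Y(F) = √(F + 3/329)/2 = √(3/329 + F)/2)
(Y(580) + 343403)/(-71506 + (-28459/225889 + 187871/s(-185, 364))) = (√(987 + 108241*580)/658 + 343403)/(-71506 + (-28459/225889 + 187871/220)) = (√(987 + 62779780)/658 + 343403)/(-71506 + (-28459*1/225889 + 187871*(1/220))) = (√62780767/658 + 343403)/(-71506 + (-28459/225889 + 187871/220)) = (343403 + √62780767/658)/(-71506 + 42431731339/49695580) = (343403 + √62780767/658)/(-3511100412141/49695580) = (343403 + √62780767/658)*(-49695580/3511100412141) = -17065611258740/3511100412141 - 24847790*√62780767/1155152035594389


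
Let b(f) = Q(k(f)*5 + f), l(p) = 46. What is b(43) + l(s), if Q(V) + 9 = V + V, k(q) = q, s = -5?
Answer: 553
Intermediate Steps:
Q(V) = -9 + 2*V (Q(V) = -9 + (V + V) = -9 + 2*V)
b(f) = -9 + 12*f (b(f) = -9 + 2*(f*5 + f) = -9 + 2*(5*f + f) = -9 + 2*(6*f) = -9 + 12*f)
b(43) + l(s) = (-9 + 12*43) + 46 = (-9 + 516) + 46 = 507 + 46 = 553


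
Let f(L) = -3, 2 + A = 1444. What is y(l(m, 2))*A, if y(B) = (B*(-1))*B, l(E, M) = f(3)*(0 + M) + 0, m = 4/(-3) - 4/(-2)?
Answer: -51912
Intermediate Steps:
A = 1442 (A = -2 + 1444 = 1442)
m = ⅔ (m = 4*(-⅓) - 4*(-½) = -4/3 + 2 = ⅔ ≈ 0.66667)
l(E, M) = -3*M (l(E, M) = -3*(0 + M) + 0 = -3*M + 0 = -3*M)
y(B) = -B² (y(B) = (-B)*B = -B²)
y(l(m, 2))*A = -(-3*2)²*1442 = -1*(-6)²*1442 = -1*36*1442 = -36*1442 = -51912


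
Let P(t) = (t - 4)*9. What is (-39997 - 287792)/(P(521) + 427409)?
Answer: -327789/432062 ≈ -0.75866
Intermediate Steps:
P(t) = -36 + 9*t (P(t) = (-4 + t)*9 = -36 + 9*t)
(-39997 - 287792)/(P(521) + 427409) = (-39997 - 287792)/((-36 + 9*521) + 427409) = -327789/((-36 + 4689) + 427409) = -327789/(4653 + 427409) = -327789/432062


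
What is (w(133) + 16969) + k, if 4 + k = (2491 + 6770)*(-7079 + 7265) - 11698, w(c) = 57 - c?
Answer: 1727737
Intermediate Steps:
k = 1710844 (k = -4 + ((2491 + 6770)*(-7079 + 7265) - 11698) = -4 + (9261*186 - 11698) = -4 + (1722546 - 11698) = -4 + 1710848 = 1710844)
(w(133) + 16969) + k = ((57 - 1*133) + 16969) + 1710844 = ((57 - 133) + 16969) + 1710844 = (-76 + 16969) + 1710844 = 16893 + 1710844 = 1727737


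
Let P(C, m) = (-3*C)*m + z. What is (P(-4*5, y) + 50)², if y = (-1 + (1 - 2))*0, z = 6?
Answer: 3136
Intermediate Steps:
y = 0 (y = (-1 - 1)*0 = -2*0 = 0)
P(C, m) = 6 - 3*C*m (P(C, m) = (-3*C)*m + 6 = -3*C*m + 6 = 6 - 3*C*m)
(P(-4*5, y) + 50)² = ((6 - 3*(-4*5)*0) + 50)² = ((6 - 3*(-20)*0) + 50)² = ((6 + 0) + 50)² = (6 + 50)² = 56² = 3136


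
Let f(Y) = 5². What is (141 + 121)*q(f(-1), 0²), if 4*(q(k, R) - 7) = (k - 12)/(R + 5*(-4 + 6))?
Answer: 38383/20 ≈ 1919.2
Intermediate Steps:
f(Y) = 25
q(k, R) = 7 + (-12 + k)/(4*(10 + R)) (q(k, R) = 7 + ((k - 12)/(R + 5*(-4 + 6)))/4 = 7 + ((-12 + k)/(R + 5*2))/4 = 7 + ((-12 + k)/(R + 10))/4 = 7 + ((-12 + k)/(10 + R))/4 = 7 + (-12 + k)/(4*(10 + R)))
(141 + 121)*q(f(-1), 0²) = (141 + 121)*((268 + 25 + 28*0²)/(4*(10 + 0²))) = 262*((268 + 25 + 28*0)/(4*(10 + 0))) = 262*((¼)*(268 + 25 + 0)/10) = 262*((¼)*(⅒)*293) = 262*(293/40) = 38383/20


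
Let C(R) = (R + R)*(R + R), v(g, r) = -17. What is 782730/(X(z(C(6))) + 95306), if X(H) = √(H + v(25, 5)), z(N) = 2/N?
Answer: 1074223661472/130798564603 - 939276*I*√2446/130798564603 ≈ 8.2128 - 0.00035516*I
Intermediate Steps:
C(R) = 4*R² (C(R) = (2*R)*(2*R) = 4*R²)
X(H) = √(-17 + H) (X(H) = √(H - 17) = √(-17 + H))
782730/(X(z(C(6))) + 95306) = 782730/(√(-17 + 2/((4*6²))) + 95306) = 782730/(√(-17 + 2/((4*36))) + 95306) = 782730/(√(-17 + 2/144) + 95306) = 782730/(√(-17 + 2*(1/144)) + 95306) = 782730/(√(-17 + 1/72) + 95306) = 782730/(√(-1223/72) + 95306) = 782730/(I*√2446/12 + 95306) = 782730/(95306 + I*√2446/12)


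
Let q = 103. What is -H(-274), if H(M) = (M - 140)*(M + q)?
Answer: -70794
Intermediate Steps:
H(M) = (-140 + M)*(103 + M) (H(M) = (M - 140)*(M + 103) = (-140 + M)*(103 + M))
-H(-274) = -(-14420 + (-274)**2 - 37*(-274)) = -(-14420 + 75076 + 10138) = -1*70794 = -70794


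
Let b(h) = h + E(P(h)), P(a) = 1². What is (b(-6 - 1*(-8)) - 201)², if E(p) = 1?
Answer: 39204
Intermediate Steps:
P(a) = 1
b(h) = 1 + h (b(h) = h + 1 = 1 + h)
(b(-6 - 1*(-8)) - 201)² = ((1 + (-6 - 1*(-8))) - 201)² = ((1 + (-6 + 8)) - 201)² = ((1 + 2) - 201)² = (3 - 201)² = (-198)² = 39204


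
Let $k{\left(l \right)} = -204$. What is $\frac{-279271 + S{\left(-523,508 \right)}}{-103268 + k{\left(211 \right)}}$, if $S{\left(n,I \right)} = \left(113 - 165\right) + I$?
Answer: $\frac{278815}{103472} \approx 2.6946$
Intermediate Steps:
$S{\left(n,I \right)} = -52 + I$
$\frac{-279271 + S{\left(-523,508 \right)}}{-103268 + k{\left(211 \right)}} = \frac{-279271 + \left(-52 + 508\right)}{-103268 - 204} = \frac{-279271 + 456}{-103472} = \left(-278815\right) \left(- \frac{1}{103472}\right) = \frac{278815}{103472}$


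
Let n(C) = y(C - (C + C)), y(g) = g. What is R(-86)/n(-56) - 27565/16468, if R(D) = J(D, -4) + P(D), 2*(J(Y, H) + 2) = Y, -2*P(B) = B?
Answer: -49268/28819 ≈ -1.7096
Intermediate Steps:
P(B) = -B/2
J(Y, H) = -2 + Y/2
n(C) = -C (n(C) = C - (C + C) = C - 2*C = -C)
R(D) = -2 (R(D) = (-2 + D/2) - D/2 = -2)
R(-86)/n(-56) - 27565/16468 = -2/((-1*(-56))) - 27565/16468 = -2/56 - 27565*1/16468 = -2*1/56 - 27565/16468 = -1/28 - 27565/16468 = -49268/28819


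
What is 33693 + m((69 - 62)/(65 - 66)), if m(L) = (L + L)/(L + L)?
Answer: 33694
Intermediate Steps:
m(L) = 1 (m(L) = (2*L)/((2*L)) = (2*L)*(1/(2*L)) = 1)
33693 + m((69 - 62)/(65 - 66)) = 33693 + 1 = 33694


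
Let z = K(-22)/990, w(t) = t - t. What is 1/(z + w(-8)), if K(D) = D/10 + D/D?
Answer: -825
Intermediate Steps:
w(t) = 0
K(D) = 1 + D/10 (K(D) = D*(1/10) + 1 = D/10 + 1 = 1 + D/10)
z = -1/825 (z = (1 + (1/10)*(-22))/990 = (1 - 11/5)*(1/990) = -6/5*1/990 = -1/825 ≈ -0.0012121)
1/(z + w(-8)) = 1/(-1/825 + 0) = 1/(-1/825) = -825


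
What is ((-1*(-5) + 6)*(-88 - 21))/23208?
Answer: -1199/23208 ≈ -0.051663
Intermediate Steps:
((-1*(-5) + 6)*(-88 - 21))/23208 = ((5 + 6)*(-109))*(1/23208) = (11*(-109))*(1/23208) = -1199*1/23208 = -1199/23208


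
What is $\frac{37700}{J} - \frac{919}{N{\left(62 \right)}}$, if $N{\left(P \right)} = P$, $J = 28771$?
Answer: $- \frac{24103149}{1783802} \approx -13.512$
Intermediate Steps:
$\frac{37700}{J} - \frac{919}{N{\left(62 \right)}} = \frac{37700}{28771} - \frac{919}{62} = - \frac{24103149}{1783802}$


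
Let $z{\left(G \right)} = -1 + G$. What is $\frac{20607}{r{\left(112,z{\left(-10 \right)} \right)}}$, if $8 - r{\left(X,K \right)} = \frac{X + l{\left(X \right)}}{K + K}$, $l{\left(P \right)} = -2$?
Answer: $\frac{20607}{13} \approx 1585.2$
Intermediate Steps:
$r{\left(X,K \right)} = 8 - \frac{-2 + X}{2 K}$ ($r{\left(X,K \right)} = 8 - \frac{X - 2}{K + K} = 8 - \frac{-2 + X}{2 K}$)
$\frac{20607}{r{\left(112,z{\left(-10 \right)} \right)}} = \frac{20607}{\frac{1}{2} \frac{1}{-1 - 10} \left(2 - 112 + 16 \left(-1 - 10\right)\right)} = \frac{20607}{\frac{1}{2} \frac{1}{-11} \left(2 - 112 + 16 \left(-11\right)\right)} = \frac{20607}{\frac{1}{2} \left(- \frac{1}{11}\right) \left(2 - 112 - 176\right)} = \frac{20607}{\frac{1}{2} \left(- \frac{1}{11}\right) \left(-286\right)} = \frac{20607}{13}$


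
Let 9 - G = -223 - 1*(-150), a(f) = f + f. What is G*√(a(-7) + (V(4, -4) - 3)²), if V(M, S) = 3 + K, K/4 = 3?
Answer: 82*√130 ≈ 934.94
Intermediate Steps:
K = 12 (K = 4*3 = 12)
V(M, S) = 15 (V(M, S) = 3 + 12 = 15)
a(f) = 2*f
G = 82 (G = 9 - (-223 - 1*(-150)) = 9 - (-223 + 150) = 9 - 1*(-73) = 9 + 73 = 82)
G*√(a(-7) + (V(4, -4) - 3)²) = 82*√(2*(-7) + (15 - 3)²) = 82*√(-14 + 12²) = 82*√(-14 + 144) = 82*√130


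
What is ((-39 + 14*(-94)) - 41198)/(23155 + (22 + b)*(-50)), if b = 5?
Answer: -6079/3115 ≈ -1.9515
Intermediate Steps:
((-39 + 14*(-94)) - 41198)/(23155 + (22 + b)*(-50)) = ((-39 + 14*(-94)) - 41198)/(23155 + (22 + 5)*(-50)) = ((-39 - 1316) - 41198)/(23155 + 27*(-50)) = (-1355 - 41198)/(23155 - 1350) = -42553/21805 = -42553*1/21805 = -6079/3115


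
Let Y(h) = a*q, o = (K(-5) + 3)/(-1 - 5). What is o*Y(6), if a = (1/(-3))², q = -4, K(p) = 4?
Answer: 14/27 ≈ 0.51852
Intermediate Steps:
a = ⅑ (a = (-⅓)² = ⅑ ≈ 0.11111)
o = -7/6 (o = (4 + 3)/(-1 - 5) = 7/(-6) = 7*(-⅙) = -7/6 ≈ -1.1667)
Y(h) = -4/9 (Y(h) = (⅑)*(-4) = -4/9)
o*Y(6) = -7/6*(-4/9) = 14/27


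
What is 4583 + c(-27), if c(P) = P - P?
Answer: 4583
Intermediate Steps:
c(P) = 0
4583 + c(-27) = 4583 + 0 = 4583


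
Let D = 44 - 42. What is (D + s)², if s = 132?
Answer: 17956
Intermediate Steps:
D = 2
(D + s)² = (2 + 132)² = 134² = 17956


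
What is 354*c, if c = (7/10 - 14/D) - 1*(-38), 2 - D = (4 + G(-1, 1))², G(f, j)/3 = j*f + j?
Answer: 70269/5 ≈ 14054.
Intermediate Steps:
G(f, j) = 3*j + 3*f*j (G(f, j) = 3*(j*f + j) = 3*(f*j + j) = 3*(j + f*j) = 3*j + 3*f*j)
D = -14 (D = 2 - (4 + 3*1*(1 - 1))² = 2 - (4 + 3*1*0)² = 2 - (4 + 0)² = 2 - 1*4² = 2 - 1*16 = 2 - 16 = -14)
c = 397/10 (c = (7/10 - 14/(-14)) - 1*(-38) = (7*(⅒) - 14*(-1/14)) + 38 = (7/10 + 1) + 38 = 17/10 + 38 = 397/10 ≈ 39.700)
354*c = 354*(397/10) = 70269/5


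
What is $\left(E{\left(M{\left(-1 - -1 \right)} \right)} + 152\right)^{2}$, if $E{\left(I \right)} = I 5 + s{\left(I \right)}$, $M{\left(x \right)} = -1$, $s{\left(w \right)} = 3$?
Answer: $22500$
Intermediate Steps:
$E{\left(I \right)} = 3 + 5 I$ ($E{\left(I \right)} = I 5 + 3 = 5 I + 3 = 3 + 5 I$)
$\left(E{\left(M{\left(-1 - -1 \right)} \right)} + 152\right)^{2} = \left(\left(3 + 5 \left(-1\right)\right) + 152\right)^{2} = \left(\left(3 - 5\right) + 152\right)^{2} = \left(-2 + 152\right)^{2} = 150^{2} = 22500$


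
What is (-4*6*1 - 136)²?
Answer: 25600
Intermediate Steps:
(-4*6*1 - 136)² = (-24*1 - 136)² = (-24 - 136)² = (-160)² = 25600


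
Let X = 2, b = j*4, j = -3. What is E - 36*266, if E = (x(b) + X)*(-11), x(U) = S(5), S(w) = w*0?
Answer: -9598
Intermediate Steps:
S(w) = 0
b = -12 (b = -3*4 = -12)
x(U) = 0
E = -22 (E = (0 + 2)*(-11) = 2*(-11) = -22)
E - 36*266 = -22 - 36*266 = -22 - 9576 = -9598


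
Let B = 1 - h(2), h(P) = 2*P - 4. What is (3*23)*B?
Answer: 69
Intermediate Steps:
h(P) = -4 + 2*P
B = 1 (B = 1 - (-4 + 2*2) = 1 - (-4 + 4) = 1 - 1*0 = 1 + 0 = 1)
(3*23)*B = (3*23)*1 = 69*1 = 69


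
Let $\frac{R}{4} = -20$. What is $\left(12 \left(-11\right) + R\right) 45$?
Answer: $-9540$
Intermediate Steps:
$R = -80$ ($R = 4 \left(-20\right) = -80$)
$\left(12 \left(-11\right) + R\right) 45 = \left(12 \left(-11\right) - 80\right) 45 = \left(-132 - 80\right) 45 = \left(-212\right) 45 = -9540$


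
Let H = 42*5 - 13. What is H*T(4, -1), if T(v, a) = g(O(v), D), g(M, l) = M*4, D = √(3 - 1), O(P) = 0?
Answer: 0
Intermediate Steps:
D = √2 ≈ 1.4142
g(M, l) = 4*M
T(v, a) = 0 (T(v, a) = 4*0 = 0)
H = 197 (H = 210 - 13 = 197)
H*T(4, -1) = 197*0 = 0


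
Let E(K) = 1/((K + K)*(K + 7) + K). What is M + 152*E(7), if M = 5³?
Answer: 25527/203 ≈ 125.75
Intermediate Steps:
E(K) = 1/(K + 2*K*(7 + K)) (E(K) = 1/((2*K)*(7 + K) + K) = 1/(2*K*(7 + K) + K) = 1/(K + 2*K*(7 + K)))
M = 125
M + 152*E(7) = 125 + 152*(1/(7*(15 + 2*7))) = 125 + 152*(1/(7*(15 + 14))) = 125 + 152*((⅐)/29) = 125 + 152*((⅐)*(1/29)) = 125 + 152*(1/203) = 125 + 152/203 = 25527/203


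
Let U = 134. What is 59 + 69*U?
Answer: 9305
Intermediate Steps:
59 + 69*U = 59 + 69*134 = 59 + 9246 = 9305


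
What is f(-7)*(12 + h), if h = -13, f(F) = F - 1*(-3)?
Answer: 4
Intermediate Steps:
f(F) = 3 + F (f(F) = F + 3 = 3 + F)
f(-7)*(12 + h) = (3 - 7)*(12 - 13) = -4*(-1) = 4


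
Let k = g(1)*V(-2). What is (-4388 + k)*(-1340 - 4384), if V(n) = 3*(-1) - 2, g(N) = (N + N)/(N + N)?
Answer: 25145532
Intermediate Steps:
g(N) = 1 (g(N) = (2*N)/((2*N)) = (2*N)*(1/(2*N)) = 1)
V(n) = -5 (V(n) = -3 - 2 = -5)
k = -5 (k = 1*(-5) = -5)
(-4388 + k)*(-1340 - 4384) = (-4388 - 5)*(-1340 - 4384) = -4393*(-5724) = 25145532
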